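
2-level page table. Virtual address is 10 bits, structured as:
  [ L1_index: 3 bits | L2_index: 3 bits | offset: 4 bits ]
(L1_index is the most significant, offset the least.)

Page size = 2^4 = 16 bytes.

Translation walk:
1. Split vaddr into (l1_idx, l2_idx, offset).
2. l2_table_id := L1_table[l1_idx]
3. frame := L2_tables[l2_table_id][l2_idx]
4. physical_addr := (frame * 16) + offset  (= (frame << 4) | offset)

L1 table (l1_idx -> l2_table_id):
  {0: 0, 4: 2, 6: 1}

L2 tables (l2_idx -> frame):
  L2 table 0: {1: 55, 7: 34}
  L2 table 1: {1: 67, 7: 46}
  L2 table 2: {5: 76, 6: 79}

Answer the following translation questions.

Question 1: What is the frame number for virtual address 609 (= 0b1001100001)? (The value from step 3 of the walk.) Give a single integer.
Answer: 79

Derivation:
vaddr = 609: l1_idx=4, l2_idx=6
L1[4] = 2; L2[2][6] = 79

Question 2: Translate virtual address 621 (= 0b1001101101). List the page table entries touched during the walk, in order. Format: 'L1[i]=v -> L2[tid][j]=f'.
Answer: L1[4]=2 -> L2[2][6]=79

Derivation:
vaddr = 621 = 0b1001101101
Split: l1_idx=4, l2_idx=6, offset=13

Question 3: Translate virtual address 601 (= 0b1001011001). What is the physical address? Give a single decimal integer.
Answer: 1225

Derivation:
vaddr = 601 = 0b1001011001
Split: l1_idx=4, l2_idx=5, offset=9
L1[4] = 2
L2[2][5] = 76
paddr = 76 * 16 + 9 = 1225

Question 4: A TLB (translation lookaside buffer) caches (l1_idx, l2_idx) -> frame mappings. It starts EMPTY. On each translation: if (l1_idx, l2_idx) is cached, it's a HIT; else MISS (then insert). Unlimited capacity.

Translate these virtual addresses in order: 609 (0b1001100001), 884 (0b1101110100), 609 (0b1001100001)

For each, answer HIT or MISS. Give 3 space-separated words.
vaddr=609: (4,6) not in TLB -> MISS, insert
vaddr=884: (6,7) not in TLB -> MISS, insert
vaddr=609: (4,6) in TLB -> HIT

Answer: MISS MISS HIT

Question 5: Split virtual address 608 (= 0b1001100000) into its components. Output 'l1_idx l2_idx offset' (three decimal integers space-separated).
vaddr = 608 = 0b1001100000
  top 3 bits -> l1_idx = 4
  next 3 bits -> l2_idx = 6
  bottom 4 bits -> offset = 0

Answer: 4 6 0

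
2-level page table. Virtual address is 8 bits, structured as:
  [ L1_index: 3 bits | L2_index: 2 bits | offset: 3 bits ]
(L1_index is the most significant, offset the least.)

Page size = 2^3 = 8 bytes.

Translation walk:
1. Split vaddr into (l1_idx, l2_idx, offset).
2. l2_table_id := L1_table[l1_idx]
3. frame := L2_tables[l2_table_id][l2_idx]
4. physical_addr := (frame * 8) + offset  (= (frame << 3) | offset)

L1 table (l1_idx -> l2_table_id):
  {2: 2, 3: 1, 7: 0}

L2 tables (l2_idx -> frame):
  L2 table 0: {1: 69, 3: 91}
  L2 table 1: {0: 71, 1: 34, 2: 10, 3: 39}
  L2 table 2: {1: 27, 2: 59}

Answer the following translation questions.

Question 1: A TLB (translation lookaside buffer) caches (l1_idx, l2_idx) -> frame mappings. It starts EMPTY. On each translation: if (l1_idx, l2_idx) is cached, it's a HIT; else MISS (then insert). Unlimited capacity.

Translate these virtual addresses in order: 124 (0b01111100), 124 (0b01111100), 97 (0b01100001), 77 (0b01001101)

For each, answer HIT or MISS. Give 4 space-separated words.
vaddr=124: (3,3) not in TLB -> MISS, insert
vaddr=124: (3,3) in TLB -> HIT
vaddr=97: (3,0) not in TLB -> MISS, insert
vaddr=77: (2,1) not in TLB -> MISS, insert

Answer: MISS HIT MISS MISS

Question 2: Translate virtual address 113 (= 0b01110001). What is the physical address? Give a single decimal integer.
Answer: 81

Derivation:
vaddr = 113 = 0b01110001
Split: l1_idx=3, l2_idx=2, offset=1
L1[3] = 1
L2[1][2] = 10
paddr = 10 * 8 + 1 = 81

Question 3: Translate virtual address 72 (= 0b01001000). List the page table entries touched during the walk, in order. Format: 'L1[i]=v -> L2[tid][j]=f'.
vaddr = 72 = 0b01001000
Split: l1_idx=2, l2_idx=1, offset=0

Answer: L1[2]=2 -> L2[2][1]=27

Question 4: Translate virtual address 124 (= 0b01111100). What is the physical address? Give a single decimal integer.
Answer: 316

Derivation:
vaddr = 124 = 0b01111100
Split: l1_idx=3, l2_idx=3, offset=4
L1[3] = 1
L2[1][3] = 39
paddr = 39 * 8 + 4 = 316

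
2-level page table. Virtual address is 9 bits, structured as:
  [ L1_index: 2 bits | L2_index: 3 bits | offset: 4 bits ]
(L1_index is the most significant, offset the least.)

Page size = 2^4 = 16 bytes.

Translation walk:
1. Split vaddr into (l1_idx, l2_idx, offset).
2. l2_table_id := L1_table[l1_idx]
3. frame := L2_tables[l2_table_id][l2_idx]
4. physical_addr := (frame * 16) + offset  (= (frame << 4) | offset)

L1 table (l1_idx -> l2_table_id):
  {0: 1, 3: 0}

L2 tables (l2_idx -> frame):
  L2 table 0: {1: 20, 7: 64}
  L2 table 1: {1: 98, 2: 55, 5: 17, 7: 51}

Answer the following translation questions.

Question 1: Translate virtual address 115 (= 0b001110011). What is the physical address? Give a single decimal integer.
vaddr = 115 = 0b001110011
Split: l1_idx=0, l2_idx=7, offset=3
L1[0] = 1
L2[1][7] = 51
paddr = 51 * 16 + 3 = 819

Answer: 819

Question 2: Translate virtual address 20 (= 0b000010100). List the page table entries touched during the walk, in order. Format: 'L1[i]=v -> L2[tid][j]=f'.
Answer: L1[0]=1 -> L2[1][1]=98

Derivation:
vaddr = 20 = 0b000010100
Split: l1_idx=0, l2_idx=1, offset=4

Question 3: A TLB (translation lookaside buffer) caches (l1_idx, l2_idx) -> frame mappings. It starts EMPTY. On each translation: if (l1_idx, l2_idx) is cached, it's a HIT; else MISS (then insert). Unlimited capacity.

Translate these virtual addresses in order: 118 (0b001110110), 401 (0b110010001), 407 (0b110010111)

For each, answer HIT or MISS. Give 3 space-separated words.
vaddr=118: (0,7) not in TLB -> MISS, insert
vaddr=401: (3,1) not in TLB -> MISS, insert
vaddr=407: (3,1) in TLB -> HIT

Answer: MISS MISS HIT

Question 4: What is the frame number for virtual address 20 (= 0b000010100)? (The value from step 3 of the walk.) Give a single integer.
Answer: 98

Derivation:
vaddr = 20: l1_idx=0, l2_idx=1
L1[0] = 1; L2[1][1] = 98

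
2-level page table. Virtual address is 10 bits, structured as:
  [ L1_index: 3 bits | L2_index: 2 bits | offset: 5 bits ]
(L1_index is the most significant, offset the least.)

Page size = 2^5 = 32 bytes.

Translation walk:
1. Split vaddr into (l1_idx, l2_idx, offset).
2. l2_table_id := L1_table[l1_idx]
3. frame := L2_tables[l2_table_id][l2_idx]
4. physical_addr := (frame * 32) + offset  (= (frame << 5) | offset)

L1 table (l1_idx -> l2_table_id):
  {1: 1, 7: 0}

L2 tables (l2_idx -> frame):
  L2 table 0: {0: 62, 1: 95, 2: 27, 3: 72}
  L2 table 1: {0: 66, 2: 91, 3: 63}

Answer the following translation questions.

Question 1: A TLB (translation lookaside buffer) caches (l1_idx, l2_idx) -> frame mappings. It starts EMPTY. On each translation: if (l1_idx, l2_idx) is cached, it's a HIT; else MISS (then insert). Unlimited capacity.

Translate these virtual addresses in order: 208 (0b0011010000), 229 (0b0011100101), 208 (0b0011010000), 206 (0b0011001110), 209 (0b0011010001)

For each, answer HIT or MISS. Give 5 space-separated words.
Answer: MISS MISS HIT HIT HIT

Derivation:
vaddr=208: (1,2) not in TLB -> MISS, insert
vaddr=229: (1,3) not in TLB -> MISS, insert
vaddr=208: (1,2) in TLB -> HIT
vaddr=206: (1,2) in TLB -> HIT
vaddr=209: (1,2) in TLB -> HIT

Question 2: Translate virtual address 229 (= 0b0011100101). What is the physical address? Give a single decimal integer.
vaddr = 229 = 0b0011100101
Split: l1_idx=1, l2_idx=3, offset=5
L1[1] = 1
L2[1][3] = 63
paddr = 63 * 32 + 5 = 2021

Answer: 2021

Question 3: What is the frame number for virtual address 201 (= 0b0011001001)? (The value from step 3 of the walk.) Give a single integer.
vaddr = 201: l1_idx=1, l2_idx=2
L1[1] = 1; L2[1][2] = 91

Answer: 91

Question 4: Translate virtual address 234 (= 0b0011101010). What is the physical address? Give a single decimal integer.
Answer: 2026

Derivation:
vaddr = 234 = 0b0011101010
Split: l1_idx=1, l2_idx=3, offset=10
L1[1] = 1
L2[1][3] = 63
paddr = 63 * 32 + 10 = 2026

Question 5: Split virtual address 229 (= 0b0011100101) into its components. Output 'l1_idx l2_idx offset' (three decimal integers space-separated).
vaddr = 229 = 0b0011100101
  top 3 bits -> l1_idx = 1
  next 2 bits -> l2_idx = 3
  bottom 5 bits -> offset = 5

Answer: 1 3 5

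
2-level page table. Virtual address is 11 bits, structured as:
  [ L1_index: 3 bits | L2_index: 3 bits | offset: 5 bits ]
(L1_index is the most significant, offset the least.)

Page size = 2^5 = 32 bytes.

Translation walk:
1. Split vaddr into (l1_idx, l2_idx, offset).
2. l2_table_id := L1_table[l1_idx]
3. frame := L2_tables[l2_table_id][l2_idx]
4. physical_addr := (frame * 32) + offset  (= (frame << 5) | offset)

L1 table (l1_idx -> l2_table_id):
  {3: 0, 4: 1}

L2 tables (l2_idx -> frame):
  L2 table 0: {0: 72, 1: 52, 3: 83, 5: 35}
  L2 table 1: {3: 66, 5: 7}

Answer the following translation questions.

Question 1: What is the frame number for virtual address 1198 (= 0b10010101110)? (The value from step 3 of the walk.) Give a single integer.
vaddr = 1198: l1_idx=4, l2_idx=5
L1[4] = 1; L2[1][5] = 7

Answer: 7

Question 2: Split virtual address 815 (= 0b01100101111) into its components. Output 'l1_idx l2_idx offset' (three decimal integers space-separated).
Answer: 3 1 15

Derivation:
vaddr = 815 = 0b01100101111
  top 3 bits -> l1_idx = 3
  next 3 bits -> l2_idx = 1
  bottom 5 bits -> offset = 15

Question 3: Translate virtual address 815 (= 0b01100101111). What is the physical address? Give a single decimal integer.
Answer: 1679

Derivation:
vaddr = 815 = 0b01100101111
Split: l1_idx=3, l2_idx=1, offset=15
L1[3] = 0
L2[0][1] = 52
paddr = 52 * 32 + 15 = 1679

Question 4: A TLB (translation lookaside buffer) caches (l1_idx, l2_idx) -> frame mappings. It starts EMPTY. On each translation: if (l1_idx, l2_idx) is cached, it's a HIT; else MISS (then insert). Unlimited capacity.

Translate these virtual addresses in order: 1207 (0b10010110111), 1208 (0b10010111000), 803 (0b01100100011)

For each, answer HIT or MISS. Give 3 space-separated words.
Answer: MISS HIT MISS

Derivation:
vaddr=1207: (4,5) not in TLB -> MISS, insert
vaddr=1208: (4,5) in TLB -> HIT
vaddr=803: (3,1) not in TLB -> MISS, insert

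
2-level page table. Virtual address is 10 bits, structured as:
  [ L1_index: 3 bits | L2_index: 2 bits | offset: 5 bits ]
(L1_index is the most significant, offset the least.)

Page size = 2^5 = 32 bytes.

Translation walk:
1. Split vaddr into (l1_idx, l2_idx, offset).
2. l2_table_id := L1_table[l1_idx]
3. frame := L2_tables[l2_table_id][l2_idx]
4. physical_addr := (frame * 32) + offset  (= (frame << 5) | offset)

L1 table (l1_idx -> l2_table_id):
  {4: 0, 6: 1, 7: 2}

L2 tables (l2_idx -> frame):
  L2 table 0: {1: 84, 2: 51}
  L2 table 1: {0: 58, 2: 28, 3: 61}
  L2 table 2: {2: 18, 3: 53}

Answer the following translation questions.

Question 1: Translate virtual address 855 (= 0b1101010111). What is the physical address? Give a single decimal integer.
Answer: 919

Derivation:
vaddr = 855 = 0b1101010111
Split: l1_idx=6, l2_idx=2, offset=23
L1[6] = 1
L2[1][2] = 28
paddr = 28 * 32 + 23 = 919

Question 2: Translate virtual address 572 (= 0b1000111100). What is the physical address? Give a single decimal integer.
Answer: 2716

Derivation:
vaddr = 572 = 0b1000111100
Split: l1_idx=4, l2_idx=1, offset=28
L1[4] = 0
L2[0][1] = 84
paddr = 84 * 32 + 28 = 2716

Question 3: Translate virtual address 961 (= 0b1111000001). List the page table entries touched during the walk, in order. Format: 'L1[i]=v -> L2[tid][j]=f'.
vaddr = 961 = 0b1111000001
Split: l1_idx=7, l2_idx=2, offset=1

Answer: L1[7]=2 -> L2[2][2]=18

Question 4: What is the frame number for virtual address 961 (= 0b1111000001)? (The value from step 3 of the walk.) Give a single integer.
Answer: 18

Derivation:
vaddr = 961: l1_idx=7, l2_idx=2
L1[7] = 2; L2[2][2] = 18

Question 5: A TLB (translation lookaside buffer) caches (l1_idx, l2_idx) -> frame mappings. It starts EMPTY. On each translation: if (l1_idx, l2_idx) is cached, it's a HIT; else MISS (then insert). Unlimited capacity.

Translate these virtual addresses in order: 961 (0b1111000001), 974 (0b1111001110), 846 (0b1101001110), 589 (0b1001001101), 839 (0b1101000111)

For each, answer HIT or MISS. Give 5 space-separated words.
Answer: MISS HIT MISS MISS HIT

Derivation:
vaddr=961: (7,2) not in TLB -> MISS, insert
vaddr=974: (7,2) in TLB -> HIT
vaddr=846: (6,2) not in TLB -> MISS, insert
vaddr=589: (4,2) not in TLB -> MISS, insert
vaddr=839: (6,2) in TLB -> HIT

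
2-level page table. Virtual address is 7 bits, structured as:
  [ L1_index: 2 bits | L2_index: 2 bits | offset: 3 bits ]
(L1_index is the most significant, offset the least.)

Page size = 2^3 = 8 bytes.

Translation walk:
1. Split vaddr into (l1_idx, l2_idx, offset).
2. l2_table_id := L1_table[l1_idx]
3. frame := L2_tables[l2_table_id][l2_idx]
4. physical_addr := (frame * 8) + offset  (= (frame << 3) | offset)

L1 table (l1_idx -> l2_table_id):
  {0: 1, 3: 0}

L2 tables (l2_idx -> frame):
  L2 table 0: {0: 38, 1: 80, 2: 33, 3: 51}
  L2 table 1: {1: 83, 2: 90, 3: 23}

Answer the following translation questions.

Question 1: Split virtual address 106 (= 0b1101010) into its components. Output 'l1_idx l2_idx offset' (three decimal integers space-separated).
vaddr = 106 = 0b1101010
  top 2 bits -> l1_idx = 3
  next 2 bits -> l2_idx = 1
  bottom 3 bits -> offset = 2

Answer: 3 1 2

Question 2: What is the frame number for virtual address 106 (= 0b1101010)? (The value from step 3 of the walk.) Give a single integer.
vaddr = 106: l1_idx=3, l2_idx=1
L1[3] = 0; L2[0][1] = 80

Answer: 80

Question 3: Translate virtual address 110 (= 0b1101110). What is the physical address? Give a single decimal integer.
vaddr = 110 = 0b1101110
Split: l1_idx=3, l2_idx=1, offset=6
L1[3] = 0
L2[0][1] = 80
paddr = 80 * 8 + 6 = 646

Answer: 646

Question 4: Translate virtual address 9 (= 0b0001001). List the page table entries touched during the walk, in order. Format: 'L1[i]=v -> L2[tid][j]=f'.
Answer: L1[0]=1 -> L2[1][1]=83

Derivation:
vaddr = 9 = 0b0001001
Split: l1_idx=0, l2_idx=1, offset=1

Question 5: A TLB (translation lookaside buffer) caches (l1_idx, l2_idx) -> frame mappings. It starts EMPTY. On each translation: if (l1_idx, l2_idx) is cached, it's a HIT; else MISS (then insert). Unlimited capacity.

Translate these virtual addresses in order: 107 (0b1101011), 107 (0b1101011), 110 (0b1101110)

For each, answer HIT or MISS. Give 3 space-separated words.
Answer: MISS HIT HIT

Derivation:
vaddr=107: (3,1) not in TLB -> MISS, insert
vaddr=107: (3,1) in TLB -> HIT
vaddr=110: (3,1) in TLB -> HIT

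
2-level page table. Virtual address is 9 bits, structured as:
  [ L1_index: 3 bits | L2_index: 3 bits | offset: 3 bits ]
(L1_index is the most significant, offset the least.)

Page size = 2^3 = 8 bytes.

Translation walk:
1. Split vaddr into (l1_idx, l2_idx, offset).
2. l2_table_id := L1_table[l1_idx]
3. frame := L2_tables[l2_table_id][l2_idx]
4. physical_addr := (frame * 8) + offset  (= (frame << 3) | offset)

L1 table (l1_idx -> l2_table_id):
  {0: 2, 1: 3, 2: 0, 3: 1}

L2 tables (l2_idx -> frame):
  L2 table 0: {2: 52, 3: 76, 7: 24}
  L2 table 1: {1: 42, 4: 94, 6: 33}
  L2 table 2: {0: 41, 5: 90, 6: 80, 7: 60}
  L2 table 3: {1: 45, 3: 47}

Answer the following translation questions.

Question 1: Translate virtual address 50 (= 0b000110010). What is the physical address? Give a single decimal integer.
Answer: 642

Derivation:
vaddr = 50 = 0b000110010
Split: l1_idx=0, l2_idx=6, offset=2
L1[0] = 2
L2[2][6] = 80
paddr = 80 * 8 + 2 = 642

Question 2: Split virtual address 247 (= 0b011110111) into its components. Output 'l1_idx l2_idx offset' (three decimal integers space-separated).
vaddr = 247 = 0b011110111
  top 3 bits -> l1_idx = 3
  next 3 bits -> l2_idx = 6
  bottom 3 bits -> offset = 7

Answer: 3 6 7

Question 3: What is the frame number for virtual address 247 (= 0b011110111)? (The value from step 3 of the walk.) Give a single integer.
vaddr = 247: l1_idx=3, l2_idx=6
L1[3] = 1; L2[1][6] = 33

Answer: 33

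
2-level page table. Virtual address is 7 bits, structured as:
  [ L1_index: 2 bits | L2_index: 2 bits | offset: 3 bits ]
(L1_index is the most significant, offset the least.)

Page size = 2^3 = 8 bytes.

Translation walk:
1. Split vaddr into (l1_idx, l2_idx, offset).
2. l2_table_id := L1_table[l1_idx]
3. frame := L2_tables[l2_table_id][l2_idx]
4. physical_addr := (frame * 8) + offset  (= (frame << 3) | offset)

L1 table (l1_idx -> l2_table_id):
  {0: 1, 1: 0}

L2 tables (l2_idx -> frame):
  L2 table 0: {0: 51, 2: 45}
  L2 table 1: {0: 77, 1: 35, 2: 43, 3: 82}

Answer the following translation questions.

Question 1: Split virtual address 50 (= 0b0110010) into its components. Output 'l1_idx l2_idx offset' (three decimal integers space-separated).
Answer: 1 2 2

Derivation:
vaddr = 50 = 0b0110010
  top 2 bits -> l1_idx = 1
  next 2 bits -> l2_idx = 2
  bottom 3 bits -> offset = 2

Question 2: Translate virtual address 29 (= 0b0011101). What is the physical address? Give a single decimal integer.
vaddr = 29 = 0b0011101
Split: l1_idx=0, l2_idx=3, offset=5
L1[0] = 1
L2[1][3] = 82
paddr = 82 * 8 + 5 = 661

Answer: 661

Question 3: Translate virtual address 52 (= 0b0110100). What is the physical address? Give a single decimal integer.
Answer: 364

Derivation:
vaddr = 52 = 0b0110100
Split: l1_idx=1, l2_idx=2, offset=4
L1[1] = 0
L2[0][2] = 45
paddr = 45 * 8 + 4 = 364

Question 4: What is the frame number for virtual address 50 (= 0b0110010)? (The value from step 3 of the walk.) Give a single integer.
vaddr = 50: l1_idx=1, l2_idx=2
L1[1] = 0; L2[0][2] = 45

Answer: 45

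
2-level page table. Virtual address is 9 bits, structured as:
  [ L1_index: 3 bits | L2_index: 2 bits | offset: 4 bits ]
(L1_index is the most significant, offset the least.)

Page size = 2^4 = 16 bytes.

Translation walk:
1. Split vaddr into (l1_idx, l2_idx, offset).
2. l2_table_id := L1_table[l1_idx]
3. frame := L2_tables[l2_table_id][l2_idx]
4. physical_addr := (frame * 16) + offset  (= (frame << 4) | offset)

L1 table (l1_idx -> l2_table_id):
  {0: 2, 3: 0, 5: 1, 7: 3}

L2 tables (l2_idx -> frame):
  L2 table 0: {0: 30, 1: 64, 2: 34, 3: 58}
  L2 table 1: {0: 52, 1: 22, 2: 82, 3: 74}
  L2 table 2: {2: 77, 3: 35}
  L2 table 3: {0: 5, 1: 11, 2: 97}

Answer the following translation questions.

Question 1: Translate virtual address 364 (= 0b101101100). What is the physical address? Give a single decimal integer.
vaddr = 364 = 0b101101100
Split: l1_idx=5, l2_idx=2, offset=12
L1[5] = 1
L2[1][2] = 82
paddr = 82 * 16 + 12 = 1324

Answer: 1324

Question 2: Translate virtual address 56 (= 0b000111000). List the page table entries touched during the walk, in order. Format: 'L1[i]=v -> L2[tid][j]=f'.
Answer: L1[0]=2 -> L2[2][3]=35

Derivation:
vaddr = 56 = 0b000111000
Split: l1_idx=0, l2_idx=3, offset=8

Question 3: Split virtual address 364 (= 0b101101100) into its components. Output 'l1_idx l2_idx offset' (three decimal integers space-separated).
vaddr = 364 = 0b101101100
  top 3 bits -> l1_idx = 5
  next 2 bits -> l2_idx = 2
  bottom 4 bits -> offset = 12

Answer: 5 2 12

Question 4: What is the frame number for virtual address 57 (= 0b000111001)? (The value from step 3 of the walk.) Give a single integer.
vaddr = 57: l1_idx=0, l2_idx=3
L1[0] = 2; L2[2][3] = 35

Answer: 35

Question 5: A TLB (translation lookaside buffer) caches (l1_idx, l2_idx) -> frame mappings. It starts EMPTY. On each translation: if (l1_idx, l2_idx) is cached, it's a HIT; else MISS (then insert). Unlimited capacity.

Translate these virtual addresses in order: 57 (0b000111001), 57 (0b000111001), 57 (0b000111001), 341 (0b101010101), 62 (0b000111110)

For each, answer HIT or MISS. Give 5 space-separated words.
Answer: MISS HIT HIT MISS HIT

Derivation:
vaddr=57: (0,3) not in TLB -> MISS, insert
vaddr=57: (0,3) in TLB -> HIT
vaddr=57: (0,3) in TLB -> HIT
vaddr=341: (5,1) not in TLB -> MISS, insert
vaddr=62: (0,3) in TLB -> HIT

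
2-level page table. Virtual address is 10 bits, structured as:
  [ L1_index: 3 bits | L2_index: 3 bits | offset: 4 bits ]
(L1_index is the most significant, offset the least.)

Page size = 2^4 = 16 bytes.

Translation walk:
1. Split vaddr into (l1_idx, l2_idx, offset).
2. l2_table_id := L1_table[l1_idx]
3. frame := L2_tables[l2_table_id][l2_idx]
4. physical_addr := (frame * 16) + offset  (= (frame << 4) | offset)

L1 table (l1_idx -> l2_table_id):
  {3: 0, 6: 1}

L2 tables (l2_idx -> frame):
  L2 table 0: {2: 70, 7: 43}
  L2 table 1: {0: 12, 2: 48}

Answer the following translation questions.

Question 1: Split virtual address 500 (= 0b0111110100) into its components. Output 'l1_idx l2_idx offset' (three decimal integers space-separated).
vaddr = 500 = 0b0111110100
  top 3 bits -> l1_idx = 3
  next 3 bits -> l2_idx = 7
  bottom 4 bits -> offset = 4

Answer: 3 7 4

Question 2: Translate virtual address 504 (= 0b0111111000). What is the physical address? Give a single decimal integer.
Answer: 696

Derivation:
vaddr = 504 = 0b0111111000
Split: l1_idx=3, l2_idx=7, offset=8
L1[3] = 0
L2[0][7] = 43
paddr = 43 * 16 + 8 = 696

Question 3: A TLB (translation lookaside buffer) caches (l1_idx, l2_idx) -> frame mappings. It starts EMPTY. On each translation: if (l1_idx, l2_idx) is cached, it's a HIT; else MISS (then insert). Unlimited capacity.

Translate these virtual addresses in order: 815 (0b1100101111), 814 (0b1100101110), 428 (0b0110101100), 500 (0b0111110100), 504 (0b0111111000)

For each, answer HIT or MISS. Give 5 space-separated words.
Answer: MISS HIT MISS MISS HIT

Derivation:
vaddr=815: (6,2) not in TLB -> MISS, insert
vaddr=814: (6,2) in TLB -> HIT
vaddr=428: (3,2) not in TLB -> MISS, insert
vaddr=500: (3,7) not in TLB -> MISS, insert
vaddr=504: (3,7) in TLB -> HIT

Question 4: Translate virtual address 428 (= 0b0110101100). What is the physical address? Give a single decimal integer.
vaddr = 428 = 0b0110101100
Split: l1_idx=3, l2_idx=2, offset=12
L1[3] = 0
L2[0][2] = 70
paddr = 70 * 16 + 12 = 1132

Answer: 1132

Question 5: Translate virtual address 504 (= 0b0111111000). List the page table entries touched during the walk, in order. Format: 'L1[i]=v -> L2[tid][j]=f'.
Answer: L1[3]=0 -> L2[0][7]=43

Derivation:
vaddr = 504 = 0b0111111000
Split: l1_idx=3, l2_idx=7, offset=8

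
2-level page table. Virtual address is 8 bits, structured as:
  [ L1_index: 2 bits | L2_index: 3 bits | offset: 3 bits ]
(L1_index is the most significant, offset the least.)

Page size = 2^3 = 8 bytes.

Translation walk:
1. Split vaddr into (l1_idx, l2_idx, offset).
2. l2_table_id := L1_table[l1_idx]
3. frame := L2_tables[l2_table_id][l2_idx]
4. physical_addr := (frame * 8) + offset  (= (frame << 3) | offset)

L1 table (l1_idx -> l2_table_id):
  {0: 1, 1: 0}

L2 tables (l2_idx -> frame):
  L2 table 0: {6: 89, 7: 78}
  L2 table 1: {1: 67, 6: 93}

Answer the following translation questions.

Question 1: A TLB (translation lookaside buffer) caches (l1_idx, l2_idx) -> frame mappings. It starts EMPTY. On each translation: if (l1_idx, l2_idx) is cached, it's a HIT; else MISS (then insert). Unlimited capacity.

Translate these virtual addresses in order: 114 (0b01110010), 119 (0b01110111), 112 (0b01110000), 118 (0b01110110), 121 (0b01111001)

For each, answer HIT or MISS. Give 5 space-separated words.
Answer: MISS HIT HIT HIT MISS

Derivation:
vaddr=114: (1,6) not in TLB -> MISS, insert
vaddr=119: (1,6) in TLB -> HIT
vaddr=112: (1,6) in TLB -> HIT
vaddr=118: (1,6) in TLB -> HIT
vaddr=121: (1,7) not in TLB -> MISS, insert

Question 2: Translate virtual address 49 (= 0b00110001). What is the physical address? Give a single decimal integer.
vaddr = 49 = 0b00110001
Split: l1_idx=0, l2_idx=6, offset=1
L1[0] = 1
L2[1][6] = 93
paddr = 93 * 8 + 1 = 745

Answer: 745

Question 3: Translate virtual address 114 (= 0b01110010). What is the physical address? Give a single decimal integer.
vaddr = 114 = 0b01110010
Split: l1_idx=1, l2_idx=6, offset=2
L1[1] = 0
L2[0][6] = 89
paddr = 89 * 8 + 2 = 714

Answer: 714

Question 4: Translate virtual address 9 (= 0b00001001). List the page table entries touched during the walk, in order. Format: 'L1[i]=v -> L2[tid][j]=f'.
Answer: L1[0]=1 -> L2[1][1]=67

Derivation:
vaddr = 9 = 0b00001001
Split: l1_idx=0, l2_idx=1, offset=1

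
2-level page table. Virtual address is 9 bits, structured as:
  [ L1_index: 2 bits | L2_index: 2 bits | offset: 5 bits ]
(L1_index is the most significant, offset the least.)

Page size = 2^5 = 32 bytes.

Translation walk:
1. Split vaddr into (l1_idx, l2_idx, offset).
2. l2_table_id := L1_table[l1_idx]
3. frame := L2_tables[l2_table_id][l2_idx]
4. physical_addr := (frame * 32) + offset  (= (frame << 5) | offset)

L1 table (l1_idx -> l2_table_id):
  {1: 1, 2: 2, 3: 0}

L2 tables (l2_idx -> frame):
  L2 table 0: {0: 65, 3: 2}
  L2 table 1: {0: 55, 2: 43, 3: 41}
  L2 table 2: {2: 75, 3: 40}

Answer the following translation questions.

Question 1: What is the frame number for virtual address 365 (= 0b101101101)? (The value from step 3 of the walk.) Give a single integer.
Answer: 40

Derivation:
vaddr = 365: l1_idx=2, l2_idx=3
L1[2] = 2; L2[2][3] = 40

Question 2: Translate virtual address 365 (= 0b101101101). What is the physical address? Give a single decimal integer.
Answer: 1293

Derivation:
vaddr = 365 = 0b101101101
Split: l1_idx=2, l2_idx=3, offset=13
L1[2] = 2
L2[2][3] = 40
paddr = 40 * 32 + 13 = 1293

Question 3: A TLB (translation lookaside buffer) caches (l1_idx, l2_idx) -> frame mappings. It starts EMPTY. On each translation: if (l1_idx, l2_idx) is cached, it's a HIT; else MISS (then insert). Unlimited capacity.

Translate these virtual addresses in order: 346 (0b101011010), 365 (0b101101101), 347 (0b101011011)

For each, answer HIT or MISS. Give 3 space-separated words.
vaddr=346: (2,2) not in TLB -> MISS, insert
vaddr=365: (2,3) not in TLB -> MISS, insert
vaddr=347: (2,2) in TLB -> HIT

Answer: MISS MISS HIT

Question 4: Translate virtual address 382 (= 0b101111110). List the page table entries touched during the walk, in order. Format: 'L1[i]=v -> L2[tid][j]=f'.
vaddr = 382 = 0b101111110
Split: l1_idx=2, l2_idx=3, offset=30

Answer: L1[2]=2 -> L2[2][3]=40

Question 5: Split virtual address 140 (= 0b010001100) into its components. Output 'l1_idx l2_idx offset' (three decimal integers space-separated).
Answer: 1 0 12

Derivation:
vaddr = 140 = 0b010001100
  top 2 bits -> l1_idx = 1
  next 2 bits -> l2_idx = 0
  bottom 5 bits -> offset = 12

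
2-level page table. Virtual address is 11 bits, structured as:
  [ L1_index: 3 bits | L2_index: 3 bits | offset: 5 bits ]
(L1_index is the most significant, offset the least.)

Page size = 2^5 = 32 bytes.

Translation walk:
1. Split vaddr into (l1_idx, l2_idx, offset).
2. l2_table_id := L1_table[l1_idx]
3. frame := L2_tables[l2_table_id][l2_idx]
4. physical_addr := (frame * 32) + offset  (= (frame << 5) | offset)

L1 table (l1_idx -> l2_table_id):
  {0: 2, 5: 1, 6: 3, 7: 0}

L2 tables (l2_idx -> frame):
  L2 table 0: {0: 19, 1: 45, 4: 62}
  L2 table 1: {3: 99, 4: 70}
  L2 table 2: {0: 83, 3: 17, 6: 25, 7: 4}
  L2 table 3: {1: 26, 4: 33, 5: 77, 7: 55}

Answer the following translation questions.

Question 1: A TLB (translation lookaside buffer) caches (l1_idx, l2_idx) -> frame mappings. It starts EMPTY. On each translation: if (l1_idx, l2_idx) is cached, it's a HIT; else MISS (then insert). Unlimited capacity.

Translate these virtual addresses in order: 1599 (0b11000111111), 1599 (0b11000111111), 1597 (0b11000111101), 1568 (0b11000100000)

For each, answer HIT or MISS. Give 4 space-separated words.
Answer: MISS HIT HIT HIT

Derivation:
vaddr=1599: (6,1) not in TLB -> MISS, insert
vaddr=1599: (6,1) in TLB -> HIT
vaddr=1597: (6,1) in TLB -> HIT
vaddr=1568: (6,1) in TLB -> HIT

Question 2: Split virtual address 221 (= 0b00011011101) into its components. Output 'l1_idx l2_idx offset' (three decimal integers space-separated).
vaddr = 221 = 0b00011011101
  top 3 bits -> l1_idx = 0
  next 3 bits -> l2_idx = 6
  bottom 5 bits -> offset = 29

Answer: 0 6 29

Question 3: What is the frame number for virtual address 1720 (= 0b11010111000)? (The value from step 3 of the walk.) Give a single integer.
Answer: 77

Derivation:
vaddr = 1720: l1_idx=6, l2_idx=5
L1[6] = 3; L2[3][5] = 77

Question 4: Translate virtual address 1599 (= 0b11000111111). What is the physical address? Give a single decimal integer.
Answer: 863

Derivation:
vaddr = 1599 = 0b11000111111
Split: l1_idx=6, l2_idx=1, offset=31
L1[6] = 3
L2[3][1] = 26
paddr = 26 * 32 + 31 = 863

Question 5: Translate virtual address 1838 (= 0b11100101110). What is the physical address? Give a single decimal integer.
vaddr = 1838 = 0b11100101110
Split: l1_idx=7, l2_idx=1, offset=14
L1[7] = 0
L2[0][1] = 45
paddr = 45 * 32 + 14 = 1454

Answer: 1454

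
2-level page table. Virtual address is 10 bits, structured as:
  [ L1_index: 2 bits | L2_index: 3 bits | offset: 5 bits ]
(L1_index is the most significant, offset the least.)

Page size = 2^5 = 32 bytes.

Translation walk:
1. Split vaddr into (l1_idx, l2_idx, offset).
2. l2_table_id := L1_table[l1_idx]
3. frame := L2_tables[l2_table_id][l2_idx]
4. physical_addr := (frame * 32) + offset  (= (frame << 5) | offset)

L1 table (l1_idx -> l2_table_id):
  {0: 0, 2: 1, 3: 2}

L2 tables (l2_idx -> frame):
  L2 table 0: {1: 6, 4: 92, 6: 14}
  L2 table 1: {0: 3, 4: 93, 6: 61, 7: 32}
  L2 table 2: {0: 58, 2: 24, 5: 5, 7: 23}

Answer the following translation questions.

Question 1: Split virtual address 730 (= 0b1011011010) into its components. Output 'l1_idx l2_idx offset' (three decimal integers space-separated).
vaddr = 730 = 0b1011011010
  top 2 bits -> l1_idx = 2
  next 3 bits -> l2_idx = 6
  bottom 5 bits -> offset = 26

Answer: 2 6 26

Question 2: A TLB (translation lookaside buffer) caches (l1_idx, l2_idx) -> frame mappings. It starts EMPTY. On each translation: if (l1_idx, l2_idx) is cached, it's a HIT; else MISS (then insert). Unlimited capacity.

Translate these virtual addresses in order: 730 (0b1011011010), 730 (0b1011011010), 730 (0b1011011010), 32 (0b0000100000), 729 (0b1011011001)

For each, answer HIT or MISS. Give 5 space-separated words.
Answer: MISS HIT HIT MISS HIT

Derivation:
vaddr=730: (2,6) not in TLB -> MISS, insert
vaddr=730: (2,6) in TLB -> HIT
vaddr=730: (2,6) in TLB -> HIT
vaddr=32: (0,1) not in TLB -> MISS, insert
vaddr=729: (2,6) in TLB -> HIT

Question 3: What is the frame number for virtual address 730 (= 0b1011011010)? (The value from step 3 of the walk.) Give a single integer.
Answer: 61

Derivation:
vaddr = 730: l1_idx=2, l2_idx=6
L1[2] = 1; L2[1][6] = 61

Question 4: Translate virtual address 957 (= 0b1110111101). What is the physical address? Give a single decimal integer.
Answer: 189

Derivation:
vaddr = 957 = 0b1110111101
Split: l1_idx=3, l2_idx=5, offset=29
L1[3] = 2
L2[2][5] = 5
paddr = 5 * 32 + 29 = 189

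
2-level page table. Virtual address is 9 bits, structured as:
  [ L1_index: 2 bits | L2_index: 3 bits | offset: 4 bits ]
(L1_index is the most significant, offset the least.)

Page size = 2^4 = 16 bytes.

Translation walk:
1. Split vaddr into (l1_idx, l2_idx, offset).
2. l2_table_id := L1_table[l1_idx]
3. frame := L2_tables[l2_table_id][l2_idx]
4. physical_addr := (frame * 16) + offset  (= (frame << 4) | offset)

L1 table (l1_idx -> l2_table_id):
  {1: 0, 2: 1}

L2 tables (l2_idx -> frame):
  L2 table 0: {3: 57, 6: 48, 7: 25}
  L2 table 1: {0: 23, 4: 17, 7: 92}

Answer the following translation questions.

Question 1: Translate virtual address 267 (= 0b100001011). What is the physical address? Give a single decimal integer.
Answer: 379

Derivation:
vaddr = 267 = 0b100001011
Split: l1_idx=2, l2_idx=0, offset=11
L1[2] = 1
L2[1][0] = 23
paddr = 23 * 16 + 11 = 379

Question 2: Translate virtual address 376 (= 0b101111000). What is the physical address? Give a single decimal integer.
vaddr = 376 = 0b101111000
Split: l1_idx=2, l2_idx=7, offset=8
L1[2] = 1
L2[1][7] = 92
paddr = 92 * 16 + 8 = 1480

Answer: 1480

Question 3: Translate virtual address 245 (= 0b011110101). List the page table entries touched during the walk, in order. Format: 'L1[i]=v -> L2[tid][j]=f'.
Answer: L1[1]=0 -> L2[0][7]=25

Derivation:
vaddr = 245 = 0b011110101
Split: l1_idx=1, l2_idx=7, offset=5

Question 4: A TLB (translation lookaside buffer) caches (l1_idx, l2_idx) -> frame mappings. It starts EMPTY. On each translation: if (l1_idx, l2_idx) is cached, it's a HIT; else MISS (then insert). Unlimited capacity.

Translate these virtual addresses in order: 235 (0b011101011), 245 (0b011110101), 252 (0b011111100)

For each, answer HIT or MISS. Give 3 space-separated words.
Answer: MISS MISS HIT

Derivation:
vaddr=235: (1,6) not in TLB -> MISS, insert
vaddr=245: (1,7) not in TLB -> MISS, insert
vaddr=252: (1,7) in TLB -> HIT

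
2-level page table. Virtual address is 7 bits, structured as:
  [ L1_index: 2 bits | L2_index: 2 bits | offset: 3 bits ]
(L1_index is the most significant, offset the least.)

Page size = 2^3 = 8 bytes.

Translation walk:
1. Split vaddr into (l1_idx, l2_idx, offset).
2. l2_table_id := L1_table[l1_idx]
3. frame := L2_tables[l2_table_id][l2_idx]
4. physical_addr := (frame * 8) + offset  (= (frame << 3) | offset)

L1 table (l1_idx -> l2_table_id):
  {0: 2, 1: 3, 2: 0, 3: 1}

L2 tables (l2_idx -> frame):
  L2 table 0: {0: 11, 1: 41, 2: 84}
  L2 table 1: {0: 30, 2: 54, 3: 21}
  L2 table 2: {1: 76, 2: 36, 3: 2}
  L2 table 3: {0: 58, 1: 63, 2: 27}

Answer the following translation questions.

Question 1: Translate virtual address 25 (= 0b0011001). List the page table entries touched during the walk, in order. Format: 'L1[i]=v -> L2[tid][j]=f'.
Answer: L1[0]=2 -> L2[2][3]=2

Derivation:
vaddr = 25 = 0b0011001
Split: l1_idx=0, l2_idx=3, offset=1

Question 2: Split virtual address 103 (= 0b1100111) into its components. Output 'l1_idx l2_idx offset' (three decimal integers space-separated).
Answer: 3 0 7

Derivation:
vaddr = 103 = 0b1100111
  top 2 bits -> l1_idx = 3
  next 2 bits -> l2_idx = 0
  bottom 3 bits -> offset = 7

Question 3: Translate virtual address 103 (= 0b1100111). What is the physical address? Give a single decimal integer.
Answer: 247

Derivation:
vaddr = 103 = 0b1100111
Split: l1_idx=3, l2_idx=0, offset=7
L1[3] = 1
L2[1][0] = 30
paddr = 30 * 8 + 7 = 247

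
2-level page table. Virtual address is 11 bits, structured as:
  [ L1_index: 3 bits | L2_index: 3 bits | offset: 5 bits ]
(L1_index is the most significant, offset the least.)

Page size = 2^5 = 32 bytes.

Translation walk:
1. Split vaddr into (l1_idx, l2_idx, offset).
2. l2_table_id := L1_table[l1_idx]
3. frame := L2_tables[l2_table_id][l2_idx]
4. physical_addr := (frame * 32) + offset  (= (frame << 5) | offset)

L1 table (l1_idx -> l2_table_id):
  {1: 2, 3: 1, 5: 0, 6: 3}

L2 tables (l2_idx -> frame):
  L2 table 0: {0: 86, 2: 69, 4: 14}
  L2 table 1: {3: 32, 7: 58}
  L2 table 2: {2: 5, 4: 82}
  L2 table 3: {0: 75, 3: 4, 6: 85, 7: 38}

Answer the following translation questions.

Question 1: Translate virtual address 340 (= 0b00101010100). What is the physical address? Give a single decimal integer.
Answer: 180

Derivation:
vaddr = 340 = 0b00101010100
Split: l1_idx=1, l2_idx=2, offset=20
L1[1] = 2
L2[2][2] = 5
paddr = 5 * 32 + 20 = 180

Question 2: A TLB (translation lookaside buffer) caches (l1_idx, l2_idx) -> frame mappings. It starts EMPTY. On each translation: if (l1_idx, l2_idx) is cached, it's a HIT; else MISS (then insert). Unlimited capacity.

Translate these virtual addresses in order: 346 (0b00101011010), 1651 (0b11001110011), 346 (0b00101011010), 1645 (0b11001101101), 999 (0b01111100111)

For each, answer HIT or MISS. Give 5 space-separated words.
vaddr=346: (1,2) not in TLB -> MISS, insert
vaddr=1651: (6,3) not in TLB -> MISS, insert
vaddr=346: (1,2) in TLB -> HIT
vaddr=1645: (6,3) in TLB -> HIT
vaddr=999: (3,7) not in TLB -> MISS, insert

Answer: MISS MISS HIT HIT MISS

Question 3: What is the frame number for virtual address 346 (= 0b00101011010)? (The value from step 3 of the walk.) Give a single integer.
Answer: 5

Derivation:
vaddr = 346: l1_idx=1, l2_idx=2
L1[1] = 2; L2[2][2] = 5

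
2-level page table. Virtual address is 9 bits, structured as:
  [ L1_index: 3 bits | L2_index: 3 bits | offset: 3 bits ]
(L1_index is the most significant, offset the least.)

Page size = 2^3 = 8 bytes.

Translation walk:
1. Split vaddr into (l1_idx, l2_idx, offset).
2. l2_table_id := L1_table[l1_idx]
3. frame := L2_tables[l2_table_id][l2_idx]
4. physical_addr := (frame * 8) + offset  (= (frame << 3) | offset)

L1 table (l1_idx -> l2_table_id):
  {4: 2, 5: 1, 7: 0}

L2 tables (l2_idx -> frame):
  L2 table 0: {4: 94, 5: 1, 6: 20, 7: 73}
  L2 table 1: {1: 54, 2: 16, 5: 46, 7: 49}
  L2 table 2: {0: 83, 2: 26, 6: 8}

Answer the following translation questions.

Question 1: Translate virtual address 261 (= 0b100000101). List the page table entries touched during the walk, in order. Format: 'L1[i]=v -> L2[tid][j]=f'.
vaddr = 261 = 0b100000101
Split: l1_idx=4, l2_idx=0, offset=5

Answer: L1[4]=2 -> L2[2][0]=83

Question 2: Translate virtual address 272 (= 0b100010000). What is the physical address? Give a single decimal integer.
vaddr = 272 = 0b100010000
Split: l1_idx=4, l2_idx=2, offset=0
L1[4] = 2
L2[2][2] = 26
paddr = 26 * 8 + 0 = 208

Answer: 208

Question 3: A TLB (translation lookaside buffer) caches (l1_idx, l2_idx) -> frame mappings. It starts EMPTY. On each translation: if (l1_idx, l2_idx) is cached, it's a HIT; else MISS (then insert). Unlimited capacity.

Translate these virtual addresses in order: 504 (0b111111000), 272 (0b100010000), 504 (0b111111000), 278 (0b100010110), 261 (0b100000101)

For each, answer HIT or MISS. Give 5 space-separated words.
vaddr=504: (7,7) not in TLB -> MISS, insert
vaddr=272: (4,2) not in TLB -> MISS, insert
vaddr=504: (7,7) in TLB -> HIT
vaddr=278: (4,2) in TLB -> HIT
vaddr=261: (4,0) not in TLB -> MISS, insert

Answer: MISS MISS HIT HIT MISS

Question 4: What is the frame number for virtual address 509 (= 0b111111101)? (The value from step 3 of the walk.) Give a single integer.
vaddr = 509: l1_idx=7, l2_idx=7
L1[7] = 0; L2[0][7] = 73

Answer: 73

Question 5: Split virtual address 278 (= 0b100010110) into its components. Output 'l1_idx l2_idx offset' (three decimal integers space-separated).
vaddr = 278 = 0b100010110
  top 3 bits -> l1_idx = 4
  next 3 bits -> l2_idx = 2
  bottom 3 bits -> offset = 6

Answer: 4 2 6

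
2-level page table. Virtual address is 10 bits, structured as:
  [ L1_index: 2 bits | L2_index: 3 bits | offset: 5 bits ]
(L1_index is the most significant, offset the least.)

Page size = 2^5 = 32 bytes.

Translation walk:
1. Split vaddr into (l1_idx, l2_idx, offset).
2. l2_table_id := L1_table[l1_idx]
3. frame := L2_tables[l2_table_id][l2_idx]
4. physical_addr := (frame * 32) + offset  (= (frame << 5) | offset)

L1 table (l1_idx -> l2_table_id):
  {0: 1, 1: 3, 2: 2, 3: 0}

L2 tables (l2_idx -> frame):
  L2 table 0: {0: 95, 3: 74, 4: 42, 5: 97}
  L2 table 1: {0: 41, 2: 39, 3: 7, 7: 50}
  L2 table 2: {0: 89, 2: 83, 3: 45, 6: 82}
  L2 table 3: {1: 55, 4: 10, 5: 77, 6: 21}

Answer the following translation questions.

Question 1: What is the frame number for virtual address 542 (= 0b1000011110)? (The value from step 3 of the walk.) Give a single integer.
Answer: 89

Derivation:
vaddr = 542: l1_idx=2, l2_idx=0
L1[2] = 2; L2[2][0] = 89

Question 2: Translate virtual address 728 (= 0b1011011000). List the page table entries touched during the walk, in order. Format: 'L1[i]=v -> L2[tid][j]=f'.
Answer: L1[2]=2 -> L2[2][6]=82

Derivation:
vaddr = 728 = 0b1011011000
Split: l1_idx=2, l2_idx=6, offset=24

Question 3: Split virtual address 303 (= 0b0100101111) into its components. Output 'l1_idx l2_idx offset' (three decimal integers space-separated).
Answer: 1 1 15

Derivation:
vaddr = 303 = 0b0100101111
  top 2 bits -> l1_idx = 1
  next 3 bits -> l2_idx = 1
  bottom 5 bits -> offset = 15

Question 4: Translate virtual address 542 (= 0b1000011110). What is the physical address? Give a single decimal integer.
Answer: 2878

Derivation:
vaddr = 542 = 0b1000011110
Split: l1_idx=2, l2_idx=0, offset=30
L1[2] = 2
L2[2][0] = 89
paddr = 89 * 32 + 30 = 2878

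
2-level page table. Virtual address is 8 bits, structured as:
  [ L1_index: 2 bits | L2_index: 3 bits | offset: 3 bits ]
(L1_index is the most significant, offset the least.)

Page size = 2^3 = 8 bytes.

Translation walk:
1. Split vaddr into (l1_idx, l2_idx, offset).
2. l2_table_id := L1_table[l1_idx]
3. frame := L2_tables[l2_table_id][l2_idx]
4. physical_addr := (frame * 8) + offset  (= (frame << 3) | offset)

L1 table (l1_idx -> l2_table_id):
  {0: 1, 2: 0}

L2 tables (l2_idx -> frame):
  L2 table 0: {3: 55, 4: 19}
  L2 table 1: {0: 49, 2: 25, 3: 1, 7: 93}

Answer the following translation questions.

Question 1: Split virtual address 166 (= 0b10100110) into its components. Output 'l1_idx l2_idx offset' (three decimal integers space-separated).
Answer: 2 4 6

Derivation:
vaddr = 166 = 0b10100110
  top 2 bits -> l1_idx = 2
  next 3 bits -> l2_idx = 4
  bottom 3 bits -> offset = 6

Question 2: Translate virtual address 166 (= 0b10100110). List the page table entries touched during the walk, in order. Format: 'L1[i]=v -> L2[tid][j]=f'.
vaddr = 166 = 0b10100110
Split: l1_idx=2, l2_idx=4, offset=6

Answer: L1[2]=0 -> L2[0][4]=19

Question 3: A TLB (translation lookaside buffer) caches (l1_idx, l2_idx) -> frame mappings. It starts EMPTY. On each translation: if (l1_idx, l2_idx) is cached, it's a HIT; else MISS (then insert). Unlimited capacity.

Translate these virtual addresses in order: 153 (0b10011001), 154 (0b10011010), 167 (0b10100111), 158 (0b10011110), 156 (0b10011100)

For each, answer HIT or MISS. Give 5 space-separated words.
vaddr=153: (2,3) not in TLB -> MISS, insert
vaddr=154: (2,3) in TLB -> HIT
vaddr=167: (2,4) not in TLB -> MISS, insert
vaddr=158: (2,3) in TLB -> HIT
vaddr=156: (2,3) in TLB -> HIT

Answer: MISS HIT MISS HIT HIT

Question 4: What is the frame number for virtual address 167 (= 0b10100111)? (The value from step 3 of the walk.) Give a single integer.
Answer: 19

Derivation:
vaddr = 167: l1_idx=2, l2_idx=4
L1[2] = 0; L2[0][4] = 19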